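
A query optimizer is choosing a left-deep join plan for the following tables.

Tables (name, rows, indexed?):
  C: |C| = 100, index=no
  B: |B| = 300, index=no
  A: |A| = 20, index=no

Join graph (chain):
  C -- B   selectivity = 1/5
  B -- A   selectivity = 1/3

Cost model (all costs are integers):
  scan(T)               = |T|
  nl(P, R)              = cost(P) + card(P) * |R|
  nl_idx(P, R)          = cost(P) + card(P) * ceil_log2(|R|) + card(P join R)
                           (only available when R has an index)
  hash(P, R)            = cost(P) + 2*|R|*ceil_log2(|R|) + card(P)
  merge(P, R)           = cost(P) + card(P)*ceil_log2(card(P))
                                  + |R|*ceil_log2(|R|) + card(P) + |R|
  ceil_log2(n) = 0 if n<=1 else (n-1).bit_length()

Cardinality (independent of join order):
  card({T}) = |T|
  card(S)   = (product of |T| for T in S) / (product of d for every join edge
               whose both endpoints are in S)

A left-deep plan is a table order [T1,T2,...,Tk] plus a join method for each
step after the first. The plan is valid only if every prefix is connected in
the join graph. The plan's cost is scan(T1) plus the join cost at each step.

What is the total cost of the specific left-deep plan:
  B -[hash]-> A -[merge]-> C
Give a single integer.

step 1: scan B: cost=300, card=300
step 2: join A via hash
    card(P join A) = 300*20/(3) = 2000
    cost = 300 + 2*20*5 + 300 = 800
step 3: join C via merge
    card(P join C) = 2000*100/(5) = 40000
    cost = 800 + 2000*11 + 100*7 + 2000 + 100 = 25600

25600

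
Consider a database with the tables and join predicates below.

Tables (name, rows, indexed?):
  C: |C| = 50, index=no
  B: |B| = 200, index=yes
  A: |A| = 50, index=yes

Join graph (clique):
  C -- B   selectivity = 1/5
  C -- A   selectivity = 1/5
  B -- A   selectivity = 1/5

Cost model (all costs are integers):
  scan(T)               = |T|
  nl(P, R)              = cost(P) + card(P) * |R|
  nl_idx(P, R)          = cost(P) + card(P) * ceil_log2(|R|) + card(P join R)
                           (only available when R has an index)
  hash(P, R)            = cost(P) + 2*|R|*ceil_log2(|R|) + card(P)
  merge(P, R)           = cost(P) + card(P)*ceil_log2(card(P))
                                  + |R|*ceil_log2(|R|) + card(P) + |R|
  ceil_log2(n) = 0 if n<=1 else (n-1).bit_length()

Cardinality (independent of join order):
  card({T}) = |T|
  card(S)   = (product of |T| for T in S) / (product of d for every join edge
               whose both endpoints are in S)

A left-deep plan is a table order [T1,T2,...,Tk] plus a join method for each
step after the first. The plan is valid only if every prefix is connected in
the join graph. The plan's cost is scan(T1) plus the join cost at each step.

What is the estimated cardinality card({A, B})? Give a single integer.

2000

Tables in S: A(50), B(200)
Edges inside S: B-A(d=5)
numerator = 50 * 200 = 10000
denominator = 5 = 5
card(S) = 10000 / 5 = 2000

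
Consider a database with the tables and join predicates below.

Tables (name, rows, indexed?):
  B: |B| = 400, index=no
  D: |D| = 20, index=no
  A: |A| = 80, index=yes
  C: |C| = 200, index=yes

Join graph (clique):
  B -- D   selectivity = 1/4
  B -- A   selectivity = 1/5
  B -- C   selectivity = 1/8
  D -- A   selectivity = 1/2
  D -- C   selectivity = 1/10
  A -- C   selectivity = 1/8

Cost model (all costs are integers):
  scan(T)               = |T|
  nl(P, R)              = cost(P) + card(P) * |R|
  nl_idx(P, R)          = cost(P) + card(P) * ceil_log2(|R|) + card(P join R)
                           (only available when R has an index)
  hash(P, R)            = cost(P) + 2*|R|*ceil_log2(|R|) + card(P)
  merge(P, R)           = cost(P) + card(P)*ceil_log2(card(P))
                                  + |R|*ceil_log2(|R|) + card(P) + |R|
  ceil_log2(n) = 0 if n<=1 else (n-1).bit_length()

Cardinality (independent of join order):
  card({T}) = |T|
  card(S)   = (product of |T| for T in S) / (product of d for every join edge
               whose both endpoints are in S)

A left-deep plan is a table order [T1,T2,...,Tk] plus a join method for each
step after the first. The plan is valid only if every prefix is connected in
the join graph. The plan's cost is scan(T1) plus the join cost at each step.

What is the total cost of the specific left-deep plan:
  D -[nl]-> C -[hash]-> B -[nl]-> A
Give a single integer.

step 1: scan D: cost=20, card=20
step 2: join C via nl
    card(P join C) = 20*200/(10) = 400
    cost = 20 + 20*200 = 4020
step 3: join B via hash
    card(P join B) = 400*400/(4*8) = 5000
    cost = 4020 + 2*400*9 + 400 = 11620
step 4: join A via nl
    card(P join A) = 5000*80/(5*2*8) = 5000
    cost = 11620 + 5000*80 = 411620

411620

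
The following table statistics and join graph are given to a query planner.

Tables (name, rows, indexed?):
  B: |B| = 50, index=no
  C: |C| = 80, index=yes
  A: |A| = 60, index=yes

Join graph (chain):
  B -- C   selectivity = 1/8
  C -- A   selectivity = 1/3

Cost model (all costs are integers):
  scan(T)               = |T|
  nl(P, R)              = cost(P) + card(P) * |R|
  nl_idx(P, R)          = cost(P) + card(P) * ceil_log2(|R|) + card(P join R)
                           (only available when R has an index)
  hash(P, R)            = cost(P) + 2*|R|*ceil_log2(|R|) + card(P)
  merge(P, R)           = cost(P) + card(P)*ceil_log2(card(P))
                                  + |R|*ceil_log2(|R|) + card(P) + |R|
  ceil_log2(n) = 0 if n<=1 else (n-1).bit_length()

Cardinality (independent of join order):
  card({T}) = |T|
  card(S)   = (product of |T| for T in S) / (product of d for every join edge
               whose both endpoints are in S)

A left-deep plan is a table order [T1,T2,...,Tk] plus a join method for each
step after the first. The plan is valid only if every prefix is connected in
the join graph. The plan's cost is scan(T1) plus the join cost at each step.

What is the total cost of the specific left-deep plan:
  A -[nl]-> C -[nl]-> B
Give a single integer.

step 1: scan A: cost=60, card=60
step 2: join C via nl
    card(P join C) = 60*80/(3) = 1600
    cost = 60 + 60*80 = 4860
step 3: join B via nl
    card(P join B) = 1600*50/(8) = 10000
    cost = 4860 + 1600*50 = 84860

84860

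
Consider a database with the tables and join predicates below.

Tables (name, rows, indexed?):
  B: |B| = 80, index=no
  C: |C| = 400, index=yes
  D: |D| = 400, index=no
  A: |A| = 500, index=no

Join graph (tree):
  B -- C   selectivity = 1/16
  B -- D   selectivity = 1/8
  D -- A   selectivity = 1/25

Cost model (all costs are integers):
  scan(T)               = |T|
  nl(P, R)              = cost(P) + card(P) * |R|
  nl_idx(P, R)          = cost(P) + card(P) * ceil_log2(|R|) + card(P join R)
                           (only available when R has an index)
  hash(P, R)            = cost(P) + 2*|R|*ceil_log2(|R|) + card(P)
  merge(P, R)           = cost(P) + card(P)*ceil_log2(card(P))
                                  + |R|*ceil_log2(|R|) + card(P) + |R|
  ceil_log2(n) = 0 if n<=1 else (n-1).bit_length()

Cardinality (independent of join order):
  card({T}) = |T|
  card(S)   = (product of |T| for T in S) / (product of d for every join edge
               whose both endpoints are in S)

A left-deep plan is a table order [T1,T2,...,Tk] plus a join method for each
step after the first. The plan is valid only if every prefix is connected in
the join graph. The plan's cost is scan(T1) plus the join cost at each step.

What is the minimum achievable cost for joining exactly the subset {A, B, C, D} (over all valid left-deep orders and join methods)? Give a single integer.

102120

Selinger DP over subsets of {A,B,C,D}:
  {B}: scan cost=80, card=80
  {C}: scan cost=400, card=400
  {D}: scan cost=400, card=400
  {A}: scan cost=500, card=500
  {BC}: card=2000; try (B,hash)→1920, (C,nl_idx)→2800, (C,merge)→4720, (B,merge)→5040, (C,hash)→7360, (C,nl)→32080 …(+1); best=1920 via (B,hash)
  {BD}: card=4000; try (B,hash)→1920, (D,merge)→4720, (B,merge)→5040, (D,hash)→7360, (D,nl)→32080, (B,nl)→32400; best=1920 via (B,hash)
  {AD}: card=8000; try (D,hash)→8200, (A,merge)→9400, (D,merge)→9500, (A,hash)→9800, (A,nl)→200400, (D,nl)→200500; best=8200 via (D,hash)
  {BCD}: card=100000; try (D,hash)→11120, (C,hash)→13120, (D,merge)→29920, (C,merge)→57920, (C,nl_idx)→137920, (D,nl)→801920 …(+1); best=11120 via (D,hash)
  {ABD}: card=80000; try (A,hash)→14920, (B,hash)→17320, (A,merge)→58920, (B,merge)→120840, (B,nl)→648200, (A,nl)→2001920; best=14920 via (A,hash)
  {ABCD}: card=2000000; try (C,hash)→102120, (A,hash)→120120, (C,merge)→1458920, (A,merge)→1816120, (C,nl_idx)→2734920, (C,nl)→32014920 …(+1); best=102120 via (C,hash)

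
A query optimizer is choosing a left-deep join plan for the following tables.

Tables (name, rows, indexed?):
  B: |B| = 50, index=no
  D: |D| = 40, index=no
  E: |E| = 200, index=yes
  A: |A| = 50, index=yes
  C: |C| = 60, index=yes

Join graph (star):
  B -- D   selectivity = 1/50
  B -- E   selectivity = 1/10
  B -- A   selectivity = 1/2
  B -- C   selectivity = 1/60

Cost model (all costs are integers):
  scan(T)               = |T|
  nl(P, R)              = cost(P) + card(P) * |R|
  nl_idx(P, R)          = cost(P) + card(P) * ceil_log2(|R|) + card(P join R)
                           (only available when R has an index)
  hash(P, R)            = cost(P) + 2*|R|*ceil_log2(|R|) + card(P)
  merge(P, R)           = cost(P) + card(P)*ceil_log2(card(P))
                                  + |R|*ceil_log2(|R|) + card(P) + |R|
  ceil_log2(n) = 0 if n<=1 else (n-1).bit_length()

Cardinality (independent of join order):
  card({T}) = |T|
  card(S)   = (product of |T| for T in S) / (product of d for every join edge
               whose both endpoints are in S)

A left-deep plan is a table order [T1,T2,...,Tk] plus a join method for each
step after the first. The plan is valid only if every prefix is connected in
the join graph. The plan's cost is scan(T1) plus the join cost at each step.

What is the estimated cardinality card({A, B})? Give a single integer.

Tables in S: A(50), B(50)
Edges inside S: B-A(d=2)
numerator = 50 * 50 = 2500
denominator = 2 = 2
card(S) = 2500 / 2 = 1250

1250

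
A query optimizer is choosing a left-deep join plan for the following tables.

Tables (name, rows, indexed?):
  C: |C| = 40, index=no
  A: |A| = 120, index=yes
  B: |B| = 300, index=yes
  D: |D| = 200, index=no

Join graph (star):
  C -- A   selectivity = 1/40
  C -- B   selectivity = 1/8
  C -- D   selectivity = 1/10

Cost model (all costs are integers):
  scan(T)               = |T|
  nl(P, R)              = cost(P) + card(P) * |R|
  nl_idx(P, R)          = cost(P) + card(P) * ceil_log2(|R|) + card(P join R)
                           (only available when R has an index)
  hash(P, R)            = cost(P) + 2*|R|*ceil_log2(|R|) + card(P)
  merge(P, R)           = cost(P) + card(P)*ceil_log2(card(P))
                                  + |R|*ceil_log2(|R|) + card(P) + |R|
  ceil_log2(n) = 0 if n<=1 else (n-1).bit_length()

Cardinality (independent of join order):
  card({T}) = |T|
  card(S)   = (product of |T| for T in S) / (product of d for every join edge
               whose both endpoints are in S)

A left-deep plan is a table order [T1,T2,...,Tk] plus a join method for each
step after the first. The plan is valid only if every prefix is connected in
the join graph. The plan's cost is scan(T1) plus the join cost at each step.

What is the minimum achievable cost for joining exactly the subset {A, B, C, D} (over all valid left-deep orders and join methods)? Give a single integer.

Selinger DP over subsets of {A,B,C,D}:
  {C}: scan cost=40, card=40
  {A}: scan cost=120, card=120
  {B}: scan cost=300, card=300
  {D}: scan cost=200, card=200
  {AC}: card=120; try (A,nl_idx)→440, (C,hash)→720, (A,merge)→1280, (C,merge)→1360, (A,hash)→1760, (A,nl)→4840 …(+1); best=440 via (A,nl_idx)
  {BC}: card=1500; try (C,hash)→1080, (B,nl_idx)→1900, (B,merge)→3320, (C,merge)→3580, (B,hash)→5480, (B,nl)→12040 …(+1); best=1080 via (C,hash)
  {CD}: card=800; try (C,hash)→880, (D,merge)→2120, (C,merge)→2280, (D,hash)→3280, (D,nl)→8040, (C,nl)→8200; best=880 via (C,hash)
  {ABC}: card=4500; try (A,hash)→4260, (B,merge)→4400, (B,hash)→5960, (B,nl_idx)→6020, (A,nl_idx)→16080, (A,merge)→20040 …(+2); best=4260 via (A,hash)
  {ACD}: card=2400; try (D,merge)→3200, (A,hash)→3360, (D,hash)→3760, (A,nl_idx)→8880, (A,merge)→10640, (D,nl)→24440 …(+1); best=3200 via (D,merge)
  {BCD}: card=30000; try (D,hash)→5780, (B,hash)→7080, (B,merge)→12680, (D,merge)→20880, (B,nl_idx)→38080, (B,nl)→240880 …(+1); best=5780 via (D,hash)
  {ABCD}: card=90000; try (B,hash)→11000, (D,hash)→11960, (B,merge)→37400, (A,hash)→37460, (D,merge)→69060, (B,nl_idx)→114800 …(+5); best=11000 via (B,hash)

11000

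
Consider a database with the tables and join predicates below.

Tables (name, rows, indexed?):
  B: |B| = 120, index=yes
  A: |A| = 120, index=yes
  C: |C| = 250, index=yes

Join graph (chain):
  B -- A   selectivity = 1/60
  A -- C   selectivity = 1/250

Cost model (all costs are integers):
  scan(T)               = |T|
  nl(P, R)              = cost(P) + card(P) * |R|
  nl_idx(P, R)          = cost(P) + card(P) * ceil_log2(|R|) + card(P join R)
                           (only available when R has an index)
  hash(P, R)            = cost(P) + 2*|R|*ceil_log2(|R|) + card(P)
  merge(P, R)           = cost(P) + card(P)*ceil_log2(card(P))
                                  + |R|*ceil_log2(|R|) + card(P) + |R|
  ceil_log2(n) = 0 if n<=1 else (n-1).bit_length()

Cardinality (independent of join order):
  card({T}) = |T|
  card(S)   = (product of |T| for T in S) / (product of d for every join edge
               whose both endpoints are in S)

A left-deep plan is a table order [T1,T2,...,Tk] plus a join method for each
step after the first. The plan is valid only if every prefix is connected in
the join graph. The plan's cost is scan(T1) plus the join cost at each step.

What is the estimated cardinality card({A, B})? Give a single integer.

240

Tables in S: A(120), B(120)
Edges inside S: B-A(d=60)
numerator = 120 * 120 = 14400
denominator = 60 = 60
card(S) = 14400 / 60 = 240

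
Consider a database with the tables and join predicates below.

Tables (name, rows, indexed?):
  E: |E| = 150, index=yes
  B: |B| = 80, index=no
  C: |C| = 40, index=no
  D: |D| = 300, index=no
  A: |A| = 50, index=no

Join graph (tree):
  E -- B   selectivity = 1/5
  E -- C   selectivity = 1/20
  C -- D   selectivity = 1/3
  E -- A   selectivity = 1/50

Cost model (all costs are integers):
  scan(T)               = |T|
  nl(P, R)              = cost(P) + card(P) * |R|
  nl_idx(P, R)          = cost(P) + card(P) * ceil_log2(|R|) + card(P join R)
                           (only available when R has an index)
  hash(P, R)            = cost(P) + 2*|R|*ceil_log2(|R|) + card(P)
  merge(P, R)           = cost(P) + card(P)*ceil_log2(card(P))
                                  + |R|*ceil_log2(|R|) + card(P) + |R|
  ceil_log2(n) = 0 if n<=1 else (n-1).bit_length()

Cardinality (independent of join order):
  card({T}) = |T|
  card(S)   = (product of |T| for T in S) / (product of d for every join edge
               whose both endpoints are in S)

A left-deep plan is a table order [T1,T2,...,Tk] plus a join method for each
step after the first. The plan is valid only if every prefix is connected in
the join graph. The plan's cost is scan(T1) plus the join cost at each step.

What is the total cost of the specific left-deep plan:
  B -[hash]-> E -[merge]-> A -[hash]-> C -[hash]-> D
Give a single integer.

47190

step 1: scan B: cost=80, card=80
step 2: join E via hash
    card(P join E) = 80*150/(5) = 2400
    cost = 80 + 2*150*8 + 80 = 2560
step 3: join A via merge
    card(P join A) = 2400*50/(50) = 2400
    cost = 2560 + 2400*12 + 50*6 + 2400 + 50 = 34110
step 4: join C via hash
    card(P join C) = 2400*40/(20) = 4800
    cost = 34110 + 2*40*6 + 2400 = 36990
step 5: join D via hash
    card(P join D) = 4800*300/(3) = 480000
    cost = 36990 + 2*300*9 + 4800 = 47190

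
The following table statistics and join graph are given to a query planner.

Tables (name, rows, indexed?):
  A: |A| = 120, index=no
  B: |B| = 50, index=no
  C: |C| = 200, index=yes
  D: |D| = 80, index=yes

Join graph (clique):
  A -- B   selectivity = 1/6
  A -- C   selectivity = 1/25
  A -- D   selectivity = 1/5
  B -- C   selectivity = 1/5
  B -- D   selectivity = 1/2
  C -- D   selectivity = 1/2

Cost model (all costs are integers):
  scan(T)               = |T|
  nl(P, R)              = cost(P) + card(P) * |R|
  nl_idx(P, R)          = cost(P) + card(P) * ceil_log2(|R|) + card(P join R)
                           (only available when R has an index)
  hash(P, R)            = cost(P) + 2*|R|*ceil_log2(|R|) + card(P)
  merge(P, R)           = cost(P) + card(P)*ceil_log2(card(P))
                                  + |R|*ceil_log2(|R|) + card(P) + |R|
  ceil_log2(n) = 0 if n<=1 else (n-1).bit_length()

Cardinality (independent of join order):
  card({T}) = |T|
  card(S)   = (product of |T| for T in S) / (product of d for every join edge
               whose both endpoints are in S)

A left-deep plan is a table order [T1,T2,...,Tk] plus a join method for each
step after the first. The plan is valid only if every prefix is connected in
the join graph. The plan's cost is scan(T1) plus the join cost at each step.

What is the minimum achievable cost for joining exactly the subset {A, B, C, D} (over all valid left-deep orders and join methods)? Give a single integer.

6320

Selinger DP over subsets of {A,B,C,D}:
  {A}: scan cost=120, card=120
  {B}: scan cost=50, card=50
  {C}: scan cost=200, card=200
  {D}: scan cost=80, card=80
  {AB}: card=1000; try (B,hash)→840, (A,merge)→1360, (B,merge)→1430, (A,hash)→1780, (A,nl)→6050, (B,nl)→6120; best=840 via (B,hash)
  {AC}: card=960; try (C,nl_idx)→2040, (A,hash)→2080, (C,merge)→2880, (A,merge)→2960, (C,hash)→3440, (C,nl)→24120 …(+1); best=2040 via (C,nl_idx)
  {AD}: card=1920; try (D,hash)→1360, (A,merge)→1680, (D,merge)→1720, (A,hash)→1840, (D,nl_idx)→2880, (A,nl)→9680 …(+1); best=1360 via (D,hash)
  {BC}: card=2000; try (B,hash)→1000, (C,merge)→2200, (B,merge)→2350, (C,nl_idx)→2450, (C,hash)→3300, (C,nl)→10050 …(+1); best=1000 via (B,hash)
  {BD}: card=2000; try (B,hash)→760, (D,merge)→1040, (B,merge)→1070, (D,hash)→1220, (D,nl_idx)→2400, (D,nl)→4050 …(+1); best=760 via (B,hash)
  {CD}: card=8000; try (D,hash)→1520, (C,merge)→2520, (D,merge)→2640, (C,hash)→3360, (C,nl_idx)→8720, (D,nl_idx)→9600 …(+2); best=1520 via (D,hash)
  {ABC}: card=1600; try (B,hash)→3600, (A,hash)→4680, (C,hash)→5040, (C,nl_idx)→10440, (B,merge)→12950, (C,merge)→13640 …(+4); best=3600 via (B,hash)
  {ABD}: card=8000; try (D,hash)→2960, (B,hash)→3880, (A,hash)→4440, (D,merge)→12480, (D,nl_idx)→15840, (B,merge)→24750 …(+4); best=2960 via (D,hash)
  {ACD}: card=7680; try (D,hash)→4120, (C,hash)→6480, (A,hash)→11200, (D,merge)→13240, (D,nl_idx)→16440, (C,nl_idx)→24400 …(+5); best=4120 via (D,hash)
  {BCD}: card=40000; try (D,hash)→4120, (C,hash)→5960, (B,hash)→10120, (D,merge)→25640, (C,merge)→26560, (D,nl_idx)→55000 …(+5); best=4120 via (D,hash)
  {ABCD}: card=6400; try (D,hash)→6320, (B,hash)→12400, (C,hash)→14160, (D,nl_idx)→21200, (D,merge)→23440, (A,hash)→45800 …(+8); best=6320 via (D,hash)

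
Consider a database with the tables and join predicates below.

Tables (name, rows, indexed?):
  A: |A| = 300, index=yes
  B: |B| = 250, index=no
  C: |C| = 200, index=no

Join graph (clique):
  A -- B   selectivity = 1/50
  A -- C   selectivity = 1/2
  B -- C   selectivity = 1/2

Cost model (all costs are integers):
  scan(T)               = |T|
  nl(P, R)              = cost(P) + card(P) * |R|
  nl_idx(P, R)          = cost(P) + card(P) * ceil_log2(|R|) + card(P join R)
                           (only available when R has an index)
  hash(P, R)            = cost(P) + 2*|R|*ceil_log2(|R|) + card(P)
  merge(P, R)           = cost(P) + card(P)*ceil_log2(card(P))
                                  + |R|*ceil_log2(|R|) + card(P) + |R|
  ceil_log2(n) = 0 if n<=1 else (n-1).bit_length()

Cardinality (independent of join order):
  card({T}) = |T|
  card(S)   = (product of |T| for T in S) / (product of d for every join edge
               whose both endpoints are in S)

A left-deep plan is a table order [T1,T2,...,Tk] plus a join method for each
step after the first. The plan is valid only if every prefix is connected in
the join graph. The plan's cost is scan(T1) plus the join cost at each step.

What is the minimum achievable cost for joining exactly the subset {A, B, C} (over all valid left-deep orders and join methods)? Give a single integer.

Selinger DP over subsets of {A,B,C}:
  {A}: scan cost=300, card=300
  {B}: scan cost=250, card=250
  {C}: scan cost=200, card=200
  {AB}: card=1500; try (A,nl_idx)→4000, (B,hash)→4600, (A,merge)→5500, (B,merge)→5550, (A,hash)→5900, (A,nl)→75250 …(+1); best=4000 via (A,nl_idx)
  {AC}: card=30000; try (C,hash)→3800, (A,merge)→5000, (C,merge)→5100, (A,hash)→5800, (A,nl_idx)→32000, (A,nl)→60200 …(+1); best=3800 via (C,hash)
  {BC}: card=25000; try (C,hash)→3700, (B,merge)→4250, (C,merge)→4300, (B,hash)→4400, (B,nl)→50200, (C,nl)→50250; best=3700 via (C,hash)
  {ABC}: card=75000; try (C,hash)→8700, (C,merge)→23800, (A,hash)→34100, (B,hash)→37800, (A,nl_idx)→303700, (C,nl)→304000 …(+4); best=8700 via (C,hash)

8700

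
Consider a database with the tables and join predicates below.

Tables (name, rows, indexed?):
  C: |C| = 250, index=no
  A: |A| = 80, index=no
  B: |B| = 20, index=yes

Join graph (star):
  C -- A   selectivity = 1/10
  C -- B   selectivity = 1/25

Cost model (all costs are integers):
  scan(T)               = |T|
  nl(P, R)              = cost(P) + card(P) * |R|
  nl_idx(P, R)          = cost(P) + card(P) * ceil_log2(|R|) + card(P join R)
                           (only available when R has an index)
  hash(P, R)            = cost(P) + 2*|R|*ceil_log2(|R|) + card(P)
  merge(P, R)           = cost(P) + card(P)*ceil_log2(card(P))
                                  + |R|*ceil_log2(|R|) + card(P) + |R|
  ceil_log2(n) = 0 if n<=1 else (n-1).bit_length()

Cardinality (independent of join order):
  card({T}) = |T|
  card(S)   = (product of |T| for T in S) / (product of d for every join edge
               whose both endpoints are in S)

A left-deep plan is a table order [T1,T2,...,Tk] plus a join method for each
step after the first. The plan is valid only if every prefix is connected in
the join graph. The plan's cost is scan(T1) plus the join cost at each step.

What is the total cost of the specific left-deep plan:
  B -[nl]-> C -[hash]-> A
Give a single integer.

6340

step 1: scan B: cost=20, card=20
step 2: join C via nl
    card(P join C) = 20*250/(25) = 200
    cost = 20 + 20*250 = 5020
step 3: join A via hash
    card(P join A) = 200*80/(10) = 1600
    cost = 5020 + 2*80*7 + 200 = 6340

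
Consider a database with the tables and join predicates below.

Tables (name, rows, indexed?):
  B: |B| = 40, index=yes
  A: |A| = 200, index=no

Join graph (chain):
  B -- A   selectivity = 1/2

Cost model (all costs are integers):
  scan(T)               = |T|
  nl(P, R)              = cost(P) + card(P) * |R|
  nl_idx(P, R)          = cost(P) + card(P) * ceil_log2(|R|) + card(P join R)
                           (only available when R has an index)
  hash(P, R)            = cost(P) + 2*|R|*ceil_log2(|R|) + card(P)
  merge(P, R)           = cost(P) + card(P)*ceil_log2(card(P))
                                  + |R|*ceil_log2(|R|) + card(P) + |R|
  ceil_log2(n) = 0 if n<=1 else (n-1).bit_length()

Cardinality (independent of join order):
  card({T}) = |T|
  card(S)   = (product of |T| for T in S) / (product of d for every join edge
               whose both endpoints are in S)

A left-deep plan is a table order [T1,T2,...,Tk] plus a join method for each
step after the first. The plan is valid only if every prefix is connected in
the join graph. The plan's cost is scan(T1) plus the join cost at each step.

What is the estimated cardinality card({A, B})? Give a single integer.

Tables in S: A(200), B(40)
Edges inside S: B-A(d=2)
numerator = 200 * 40 = 8000
denominator = 2 = 2
card(S) = 8000 / 2 = 4000

4000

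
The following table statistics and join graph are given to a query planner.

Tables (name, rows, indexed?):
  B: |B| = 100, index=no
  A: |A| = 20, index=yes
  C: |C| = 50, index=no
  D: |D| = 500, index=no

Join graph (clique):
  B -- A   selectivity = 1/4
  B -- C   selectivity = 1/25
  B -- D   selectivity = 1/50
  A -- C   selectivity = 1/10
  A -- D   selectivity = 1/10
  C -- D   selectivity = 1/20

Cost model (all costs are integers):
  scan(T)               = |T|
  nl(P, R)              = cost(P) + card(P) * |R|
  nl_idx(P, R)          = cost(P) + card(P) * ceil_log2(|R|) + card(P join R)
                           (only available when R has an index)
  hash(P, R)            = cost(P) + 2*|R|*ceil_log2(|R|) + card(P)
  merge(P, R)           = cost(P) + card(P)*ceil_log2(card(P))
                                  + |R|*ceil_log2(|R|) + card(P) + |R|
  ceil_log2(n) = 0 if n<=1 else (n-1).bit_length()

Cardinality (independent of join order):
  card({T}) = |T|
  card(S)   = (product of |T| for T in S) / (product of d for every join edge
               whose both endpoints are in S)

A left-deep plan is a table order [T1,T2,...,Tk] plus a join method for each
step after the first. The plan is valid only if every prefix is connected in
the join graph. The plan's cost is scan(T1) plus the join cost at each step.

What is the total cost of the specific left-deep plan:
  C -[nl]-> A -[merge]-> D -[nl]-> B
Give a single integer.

31850

step 1: scan C: cost=50, card=50
step 2: join A via nl
    card(P join A) = 50*20/(10) = 100
    cost = 50 + 50*20 = 1050
step 3: join D via merge
    card(P join D) = 100*500/(10*20) = 250
    cost = 1050 + 100*7 + 500*9 + 100 + 500 = 6850
step 4: join B via nl
    card(P join B) = 250*100/(4*25*50) = 5
    cost = 6850 + 250*100 = 31850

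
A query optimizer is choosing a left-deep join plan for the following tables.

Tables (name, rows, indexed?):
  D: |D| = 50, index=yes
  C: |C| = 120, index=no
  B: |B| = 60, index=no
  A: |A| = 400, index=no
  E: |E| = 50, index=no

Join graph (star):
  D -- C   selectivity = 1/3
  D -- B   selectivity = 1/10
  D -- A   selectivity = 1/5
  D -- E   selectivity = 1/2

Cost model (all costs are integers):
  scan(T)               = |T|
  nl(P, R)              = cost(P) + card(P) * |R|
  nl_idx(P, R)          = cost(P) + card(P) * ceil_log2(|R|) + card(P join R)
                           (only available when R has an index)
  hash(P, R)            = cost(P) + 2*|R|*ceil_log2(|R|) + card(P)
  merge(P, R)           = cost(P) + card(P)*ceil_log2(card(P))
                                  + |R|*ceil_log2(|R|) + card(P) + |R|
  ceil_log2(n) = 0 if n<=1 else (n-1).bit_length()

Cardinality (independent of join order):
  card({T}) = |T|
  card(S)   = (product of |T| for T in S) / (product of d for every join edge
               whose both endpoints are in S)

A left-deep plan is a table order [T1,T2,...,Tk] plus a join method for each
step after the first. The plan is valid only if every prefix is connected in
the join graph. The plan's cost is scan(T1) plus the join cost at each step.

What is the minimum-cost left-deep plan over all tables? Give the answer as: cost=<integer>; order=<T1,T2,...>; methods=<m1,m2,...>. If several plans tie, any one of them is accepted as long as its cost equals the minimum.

Selinger DP (subsets sized 1..n):
  {D}: scan cost=50, card=50
  {C}: scan cost=120, card=120
  {B}: scan cost=60, card=60
  {A}: scan cost=400, card=400
  {E}: scan cost=50, card=50
  {CD}: card=2000; try (D,hash)→840, (C,merge)→1360, (D,merge)→1430, (C,hash)→1780, (D,nl_idx)→2840, (C,nl)→6050 …(+1); best=840 via (D,hash)
  {BD}: card=300; try (D,hash)→720, (D,nl_idx)→720, (B,hash)→820, (B,merge)→820, (D,merge)→830, (B,nl)→3050 …(+1); best=720 via (D,hash)
  {AD}: card=4000; try (D,hash)→1400, (A,merge)→4400, (D,merge)→4750, (D,nl_idx)→6800, (A,hash)→7300, (A,nl)→20050 …(+1); best=1400 via (D,hash)
  {DE}: card=1250; try (E,hash)→700, (D,hash)→700, (E,merge)→750, (D,merge)→750, (D,nl_idx)→1600, (E,nl)→2550 …(+1); best=700 via (E,hash)
  {BCD}: card=12000; try (C,hash)→2700, (B,hash)→3560, (C,merge)→4680, (B,merge)→25260, (C,nl)→36720, (B,nl)→120840; best=2700 via (C,hash)
  {ACD}: card=160000; try (C,hash)→7080, (A,hash)→10040, (A,merge)→28840, (C,merge)→54360, (C,nl)→481400, (A,nl)→800840; best=7080 via (C,hash)
  {CDE}: card=50000; try (E,hash)→3440, (C,hash)→3630, (C,merge)→16660, (E,merge)→25190, (E,nl)→100840, (C,nl)→150700; best=3440 via (E,hash)
  {ABD}: card=24000; try (B,hash)→6120, (A,merge)→7720, (A,hash)→8220, (B,merge)→53820, (A,nl)→120720, (B,nl)→241400; best=6120 via (B,hash)
  {BDE}: card=7500; try (E,hash)→1620, (B,hash)→2670, (E,merge)→4070, (E,nl)→15720, (B,merge)→16120, (B,nl)→75700; best=1620 via (E,hash)
  {ADE}: card=100000; try (E,hash)→6000, (A,hash)→9150, (A,merge)→19700, (E,merge)→53750, (E,nl)→201400, (A,nl)→500700; best=6000 via (E,hash)
  {ABCD}: card=960000; try (A,hash)→21900, (C,hash)→31800, (B,hash)→167800, (A,merge)→186700, (C,merge)→391080, (C,nl)→2886120 …(+3); best=21900 via (A,hash)
  {BCDE}: card=300000; try (C,hash)→10800, (E,hash)→15300, (B,hash)→54160, (C,merge)→107580, (E,merge)→183050, (E,nl)→602700 …(+3); best=10800 via (C,hash)
  {ACDE}: card=4000000; try (A,hash)→60640, (C,hash)→107680, (E,hash)→167680, (A,merge)→857440, (C,merge)→1806960, (E,merge)→3047430 …(+3); best=60640 via (A,hash)
  {ABDE}: card=600000; try (A,hash)→16320, (E,hash)→30720, (B,hash)→106720, (A,merge)→110620, (E,merge)→390470, (E,nl)→1206120 …(+3); best=16320 via (A,hash)
  {ABCDE}: card=24000000; try (A,hash)→318000, (C,hash)→618000, (E,hash)→982500, (B,hash)→4061360, (A,merge)→6014800, (C,merge)→12617280 …(+6); best=318000 via (A,hash)

cost=318000; order=B,D,E,C,A; methods=hash,hash,hash,hash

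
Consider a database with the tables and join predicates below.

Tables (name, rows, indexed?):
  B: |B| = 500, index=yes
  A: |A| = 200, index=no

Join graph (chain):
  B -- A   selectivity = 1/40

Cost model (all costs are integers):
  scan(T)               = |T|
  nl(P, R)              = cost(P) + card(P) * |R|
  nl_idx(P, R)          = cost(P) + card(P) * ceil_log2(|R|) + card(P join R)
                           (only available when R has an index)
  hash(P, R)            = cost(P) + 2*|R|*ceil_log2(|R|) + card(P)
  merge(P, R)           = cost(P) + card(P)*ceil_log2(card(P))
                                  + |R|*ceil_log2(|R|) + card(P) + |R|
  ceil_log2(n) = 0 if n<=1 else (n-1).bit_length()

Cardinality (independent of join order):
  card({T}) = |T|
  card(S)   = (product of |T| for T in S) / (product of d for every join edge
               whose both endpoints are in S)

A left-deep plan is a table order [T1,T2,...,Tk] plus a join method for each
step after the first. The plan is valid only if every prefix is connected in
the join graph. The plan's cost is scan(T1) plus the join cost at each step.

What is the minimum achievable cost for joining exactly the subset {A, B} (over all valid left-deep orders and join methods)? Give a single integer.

4200

Selinger DP over subsets of {A,B}:
  {B}: scan cost=500, card=500
  {A}: scan cost=200, card=200
  {AB}: card=2500; try (A,hash)→4200, (B,nl_idx)→4500, (B,merge)→7000, (A,merge)→7300, (B,hash)→9400, (B,nl)→100200 …(+1); best=4200 via (A,hash)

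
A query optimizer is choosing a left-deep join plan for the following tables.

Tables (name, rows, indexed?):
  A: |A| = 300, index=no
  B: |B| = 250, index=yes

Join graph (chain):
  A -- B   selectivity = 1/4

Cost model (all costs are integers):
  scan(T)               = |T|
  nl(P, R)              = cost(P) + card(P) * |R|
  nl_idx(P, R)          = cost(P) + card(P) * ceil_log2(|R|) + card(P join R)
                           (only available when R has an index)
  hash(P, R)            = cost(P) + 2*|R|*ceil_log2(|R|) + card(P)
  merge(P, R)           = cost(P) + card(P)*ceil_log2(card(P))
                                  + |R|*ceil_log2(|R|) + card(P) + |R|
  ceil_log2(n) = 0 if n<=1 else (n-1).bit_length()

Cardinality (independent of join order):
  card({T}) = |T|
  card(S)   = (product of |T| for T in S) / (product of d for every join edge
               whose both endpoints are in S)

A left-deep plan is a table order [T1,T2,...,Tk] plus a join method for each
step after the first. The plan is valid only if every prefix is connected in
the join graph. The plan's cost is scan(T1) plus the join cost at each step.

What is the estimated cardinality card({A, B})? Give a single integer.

18750

Tables in S: A(300), B(250)
Edges inside S: A-B(d=4)
numerator = 300 * 250 = 75000
denominator = 4 = 4
card(S) = 75000 / 4 = 18750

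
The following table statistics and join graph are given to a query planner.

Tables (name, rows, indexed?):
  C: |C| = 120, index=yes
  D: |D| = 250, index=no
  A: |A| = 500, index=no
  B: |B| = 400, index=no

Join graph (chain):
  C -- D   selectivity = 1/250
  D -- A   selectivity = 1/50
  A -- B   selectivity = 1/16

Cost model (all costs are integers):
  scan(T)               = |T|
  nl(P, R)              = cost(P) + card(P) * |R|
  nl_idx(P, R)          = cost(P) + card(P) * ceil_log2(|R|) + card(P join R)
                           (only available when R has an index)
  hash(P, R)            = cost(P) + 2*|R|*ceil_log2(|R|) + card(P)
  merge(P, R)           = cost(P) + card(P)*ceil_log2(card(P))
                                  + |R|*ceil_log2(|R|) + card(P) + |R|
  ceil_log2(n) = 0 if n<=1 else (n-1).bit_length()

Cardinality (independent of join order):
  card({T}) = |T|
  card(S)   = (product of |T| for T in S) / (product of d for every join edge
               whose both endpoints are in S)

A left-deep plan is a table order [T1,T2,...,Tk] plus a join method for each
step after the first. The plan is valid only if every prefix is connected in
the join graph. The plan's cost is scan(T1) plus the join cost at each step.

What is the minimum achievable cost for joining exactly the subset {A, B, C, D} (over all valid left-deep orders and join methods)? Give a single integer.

Selinger DP over subsets of {A,B,C,D}:
  {C}: scan cost=120, card=120
  {D}: scan cost=250, card=250
  {A}: scan cost=500, card=500
  {B}: scan cost=400, card=400
  {CD}: card=120; try (C,nl_idx)→2120, (C,hash)→2180, (D,merge)→3330, (C,merge)→3460, (D,hash)→4240, (D,nl)→30120 …(+1); best=2120 via (C,nl_idx)
  {AD}: card=2500; try (D,hash)→5000, (A,merge)→7500, (D,merge)→7750, (A,hash)→9500, (A,nl)→125250, (D,nl)→125500; best=5000 via (D,hash)
  {AB}: card=12500; try (B,hash)→8200, (A,merge)→9400, (B,merge)→9500, (A,hash)→9800, (A,nl)→200400, (B,nl)→200500; best=8200 via (B,hash)
  {ACD}: card=1200; try (A,merge)→8080, (C,hash)→9180, (A,hash)→11240, (C,nl_idx)→23700, (C,merge)→38460, (A,nl)→62120 …(+1); best=8080 via (A,merge)
  {ABD}: card=62500; try (B,hash)→14700, (D,hash)→24700, (B,merge)→41500, (D,merge)→197950, (B,nl)→1005000, (D,nl)→3133200; best=14700 via (B,hash)
  {ABCD}: card=30000; try (B,hash)→16480, (B,merge)→26480, (C,hash)→78880, (C,nl_idx)→482200, (B,nl)→488080, (C,merge)→1078160 …(+1); best=16480 via (B,hash)

16480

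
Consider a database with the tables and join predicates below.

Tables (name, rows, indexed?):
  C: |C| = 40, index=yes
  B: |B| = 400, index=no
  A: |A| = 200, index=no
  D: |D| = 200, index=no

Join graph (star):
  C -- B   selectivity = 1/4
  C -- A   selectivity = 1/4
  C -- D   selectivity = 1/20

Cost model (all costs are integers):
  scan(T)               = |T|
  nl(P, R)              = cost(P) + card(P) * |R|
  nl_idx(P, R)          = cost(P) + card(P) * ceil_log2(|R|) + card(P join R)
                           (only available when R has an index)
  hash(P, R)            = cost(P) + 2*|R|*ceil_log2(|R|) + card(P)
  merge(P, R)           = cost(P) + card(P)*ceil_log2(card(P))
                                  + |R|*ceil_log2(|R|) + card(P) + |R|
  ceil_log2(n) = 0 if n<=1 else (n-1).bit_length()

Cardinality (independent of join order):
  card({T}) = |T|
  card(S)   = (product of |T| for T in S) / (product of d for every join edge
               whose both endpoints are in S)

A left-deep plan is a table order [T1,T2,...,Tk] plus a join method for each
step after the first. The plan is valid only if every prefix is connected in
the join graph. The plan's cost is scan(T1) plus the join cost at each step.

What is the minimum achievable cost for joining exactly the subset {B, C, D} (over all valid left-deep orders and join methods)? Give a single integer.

Selinger DP over subsets of {B,C,D}:
  {C}: scan cost=40, card=40
  {B}: scan cost=400, card=400
  {D}: scan cost=200, card=200
  {BC}: card=4000; try (C,hash)→1280, (B,merge)→4320, (C,merge)→4680, (C,nl_idx)→6800, (B,hash)→7280, (B,nl)→16040 …(+1); best=1280 via (C,hash)
  {CD}: card=400; try (C,hash)→880, (C,nl_idx)→1800, (D,merge)→2120, (C,merge)→2280, (D,hash)→3280, (D,nl)→8040 …(+1); best=880 via (C,hash)
  {BCD}: card=40000; try (D,hash)→8480, (B,hash)→8480, (B,merge)→8880, (D,merge)→55080, (B,nl)→160880, (D,nl)→801280; best=8480 via (D,hash)

8480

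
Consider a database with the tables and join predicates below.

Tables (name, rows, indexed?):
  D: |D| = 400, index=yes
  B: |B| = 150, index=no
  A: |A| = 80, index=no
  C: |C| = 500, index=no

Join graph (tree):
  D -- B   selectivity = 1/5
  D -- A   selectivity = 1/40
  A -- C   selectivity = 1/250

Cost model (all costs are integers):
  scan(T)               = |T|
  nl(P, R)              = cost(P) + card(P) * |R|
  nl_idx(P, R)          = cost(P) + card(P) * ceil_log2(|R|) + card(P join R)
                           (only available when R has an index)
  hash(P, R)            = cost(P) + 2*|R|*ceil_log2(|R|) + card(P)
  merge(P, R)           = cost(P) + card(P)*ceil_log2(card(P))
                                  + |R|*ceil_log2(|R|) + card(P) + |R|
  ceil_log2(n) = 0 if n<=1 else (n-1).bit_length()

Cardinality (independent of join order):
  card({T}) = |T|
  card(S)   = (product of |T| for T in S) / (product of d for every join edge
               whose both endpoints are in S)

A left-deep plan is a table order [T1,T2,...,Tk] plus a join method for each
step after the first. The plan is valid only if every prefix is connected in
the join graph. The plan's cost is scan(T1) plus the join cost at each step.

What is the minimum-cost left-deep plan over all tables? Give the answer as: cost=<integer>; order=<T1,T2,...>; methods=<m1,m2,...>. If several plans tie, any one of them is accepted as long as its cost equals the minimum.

Selinger DP (subsets sized 1..n):
  {D}: scan cost=400, card=400
  {B}: scan cost=150, card=150
  {A}: scan cost=80, card=80
  {C}: scan cost=500, card=500
  {BD}: card=12000; try (B,hash)→3200, (D,merge)→5500, (B,merge)→5750, (D,hash)→7500, (D,nl_idx)→13500, (D,nl)→60150 …(+1); best=3200 via (B,hash)
  {AD}: card=800; try (D,nl_idx)→1600, (A,hash)→1920, (D,merge)→4720, (A,merge)→5040, (D,hash)→7360, (D,nl)→32080 …(+1); best=1600 via (D,nl_idx)
  {AC}: card=160; try (A,hash)→2120, (C,merge)→5720, (A,merge)→6140, (C,hash)→9160, (C,nl)→40080, (A,nl)→40500; best=2120 via (A,hash)
  {ABD}: card=24000; try (B,hash)→4800, (B,merge)→11750, (A,hash)→16320, (B,nl)→121600, (A,merge)→183840, (A,nl)→963200; best=4800 via (B,hash)
  {ACD}: card=1600; try (D,nl_idx)→5160, (D,merge)→7560, (D,hash)→9480, (C,hash)→11400, (C,merge)→15400, (D,nl)→66120 …(+1); best=5160 via (D,nl_idx)
  {ABCD}: card=48000; try (B,hash)→9160, (B,merge)→25710, (C,hash)→37800, (B,nl)→245160, (C,merge)→393800, (C,nl)→12004800; best=9160 via (B,hash)

cost=9160; order=C,A,D,B; methods=hash,nl_idx,hash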